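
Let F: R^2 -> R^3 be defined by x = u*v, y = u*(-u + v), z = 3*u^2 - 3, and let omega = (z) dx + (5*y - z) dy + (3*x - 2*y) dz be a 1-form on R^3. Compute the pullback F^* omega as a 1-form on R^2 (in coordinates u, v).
F^* omega = (u*(28*u^2 - 9*u*v + 5*v^2 - 6)) du + (5*u^2*(-u + v)) dv

Using F^*(f dg) = (f ∘ F) d(g ∘ F), substitute each coordinate x_i by F_i(u, v) in f_i, and replace dx_i by d F_i = (∂F_i/∂u) du + (∂F_i/∂v) dv.
  For the x component: f_1(F) = 3*u^2 - 3; d F_1 = (v) du + (u) dv
  For the y component: f_2(F) = -8*u^2 + 5*u*v + 3; d F_2 = (-2*u + v) du + (u) dv
  For the z component: f_3(F) = u*(2*u + v); d F_3 = (6*u) du + (0) dv
Combining and collecting du, dv coefficients:
  coeff of du: u*(28*u^2 - 9*u*v + 5*v^2 - 6)
  coeff of dv: 5*u^2*(-u + v)
F^* omega = (u*(28*u^2 - 9*u*v + 5*v^2 - 6)) du + (5*u^2*(-u + v)) dv.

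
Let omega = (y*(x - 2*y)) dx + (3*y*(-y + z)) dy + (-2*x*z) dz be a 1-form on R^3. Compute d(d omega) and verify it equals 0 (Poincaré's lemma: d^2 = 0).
d(d omega) = 0

Step 1: d omega = sum_{i<j} (∂f_j/∂x_i - ∂f_i/∂x_j) dx_i ∧ dx_j:
  coeff of dx ∧ dy: -x + 4*y
  coeff of dx ∧ dz: -2*z
  coeff of dy ∧ dz: -3*y
Step 2: Apply d again to each 2-form coefficient. The only possible 3-form in R^3 is dx ∧ dy ∧ dz, with coefficient
  ∂(coeff of dy∧dz)/∂x - ∂(coeff of dx∧dz)/∂y + ∂(coeff of dx∧dy)/∂z
  = ∂/∂x (-3*y) - ∂/∂y (-2*z) + ∂/∂z (-x + 4*y).
Each of these terms simplifies to sums of mixed partials that cancel in pairs. The result is 0 (by equality of mixed partials for smooth functions — Schwarz / Clairaut).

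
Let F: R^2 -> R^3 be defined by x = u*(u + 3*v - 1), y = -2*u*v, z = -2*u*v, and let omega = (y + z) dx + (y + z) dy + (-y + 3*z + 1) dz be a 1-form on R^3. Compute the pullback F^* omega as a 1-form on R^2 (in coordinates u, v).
F^* omega = (2*v*(-4*u^2 + 2*u*v + 2*u - 1)) du + (2*u*(2*u*v - 1)) dv

Using F^*(f dg) = (f ∘ F) d(g ∘ F), substitute each coordinate x_i by F_i(u, v) in f_i, and replace dx_i by d F_i = (∂F_i/∂u) du + (∂F_i/∂v) dv.
  For the x component: f_1(F) = -4*u*v; d F_1 = (2*u + 3*v - 1) du + (3*u) dv
  For the y component: f_2(F) = -4*u*v; d F_2 = (-2*v) du + (-2*u) dv
  For the z component: f_3(F) = -4*u*v + 1; d F_3 = (-2*v) du + (-2*u) dv
Combining and collecting du, dv coefficients:
  coeff of du: 2*v*(-4*u^2 + 2*u*v + 2*u - 1)
  coeff of dv: 2*u*(2*u*v - 1)
F^* omega = (2*v*(-4*u^2 + 2*u*v + 2*u - 1)) du + (2*u*(2*u*v - 1)) dv.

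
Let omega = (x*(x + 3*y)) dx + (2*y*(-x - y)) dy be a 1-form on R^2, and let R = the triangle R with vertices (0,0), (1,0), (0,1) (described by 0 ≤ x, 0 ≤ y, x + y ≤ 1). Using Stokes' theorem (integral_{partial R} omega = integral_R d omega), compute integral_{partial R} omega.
integral_(partial R) omega = -5/6

Stokes: integral_partial_R omega = integral_R d omega with d omega = (∂Q/∂x - ∂P/∂y) dx ∧ dy.
  ∂Q/∂x = -2*y
  ∂P/∂y = 3*x
  integrand = ∂Q/∂x - ∂P/∂y = -3*x - 2*y.
Integrating over R: integral_0^1 integral_0^{1-x} (-3*x - 2*y) dy dx = -5/6.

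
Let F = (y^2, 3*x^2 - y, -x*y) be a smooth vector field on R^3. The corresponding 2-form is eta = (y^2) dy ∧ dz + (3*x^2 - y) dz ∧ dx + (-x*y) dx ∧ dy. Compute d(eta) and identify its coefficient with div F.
d(eta) = (-1) dx ∧ dy ∧ dz; div F = -1

For a 2-form in R^3 of the form above, applying d gives a 3-form with coefficient ∂P/∂x + ∂Q/∂y + ∂R/∂z:
  ∂P/∂x = 0
  ∂Q/∂y = -1
  ∂R/∂z = 0
Sum = -1, which is exactly div F.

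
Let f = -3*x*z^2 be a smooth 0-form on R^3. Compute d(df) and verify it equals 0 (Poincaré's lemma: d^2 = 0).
d(df) = 0

Step 1: df = sum_i (∂f/∂x_i) dx_i = (-3*z^2) dx + (0) dy + (-6*x*z) dz.
Step 2: Apply d again. Using the 1-form formula, the coefficient of dx ∧ dy in d(df) is ∂^2 f/∂x ∂y - ∂^2 f/∂y ∂x = (0) - (0) = 0 (equality of mixed partials for smooth f).
Similarly for dx ∧ dz and dy ∧ dz — all coefficients vanish. So d(df) = 0.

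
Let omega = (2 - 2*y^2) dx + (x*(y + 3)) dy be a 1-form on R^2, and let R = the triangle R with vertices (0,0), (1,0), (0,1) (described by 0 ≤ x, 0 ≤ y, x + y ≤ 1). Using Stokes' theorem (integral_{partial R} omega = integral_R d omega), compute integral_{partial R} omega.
integral_(partial R) omega = 7/3

Stokes: integral_partial_R omega = integral_R d omega with d omega = (∂Q/∂x - ∂P/∂y) dx ∧ dy.
  ∂Q/∂x = y + 3
  ∂P/∂y = -4*y
  integrand = ∂Q/∂x - ∂P/∂y = 5*y + 3.
Integrating over R: integral_0^1 integral_0^{1-x} (5*y + 3) dy dx = 7/3.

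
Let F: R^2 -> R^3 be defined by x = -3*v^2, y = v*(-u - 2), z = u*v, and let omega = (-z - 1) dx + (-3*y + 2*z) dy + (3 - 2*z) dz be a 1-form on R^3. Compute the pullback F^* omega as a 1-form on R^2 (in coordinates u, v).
F^* omega = (v*(-7*u*v - 6*v + 3)) du + (-7*u^2*v + 6*u*v^2 - 16*u*v + 3*u - 6*v) dv

Using F^*(f dg) = (f ∘ F) d(g ∘ F), substitute each coordinate x_i by F_i(u, v) in f_i, and replace dx_i by d F_i = (∂F_i/∂u) du + (∂F_i/∂v) dv.
  For the x component: f_1(F) = -u*v - 1; d F_1 = (0) du + (-6*v) dv
  For the y component: f_2(F) = v*(5*u + 6); d F_2 = (-v) du + (-u - 2) dv
  For the z component: f_3(F) = -2*u*v + 3; d F_3 = (v) du + (u) dv
Combining and collecting du, dv coefficients:
  coeff of du: v*(-7*u*v - 6*v + 3)
  coeff of dv: -7*u^2*v + 6*u*v^2 - 16*u*v + 3*u - 6*v
F^* omega = (v*(-7*u*v - 6*v + 3)) du + (-7*u^2*v + 6*u*v^2 - 16*u*v + 3*u - 6*v) dv.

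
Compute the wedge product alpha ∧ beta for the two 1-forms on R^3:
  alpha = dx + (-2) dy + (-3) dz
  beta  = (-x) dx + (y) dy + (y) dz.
alpha ∧ beta = (-2*x + y) dx ∧ dy + (-3*x + y) dx ∧ dz + (y) dy ∧ dz

Distribute the wedge, using dx_i ∧ dx_j = -dx_j ∧ dx_i and dx_i ∧ dx_i = 0. For each pair (i, j) with i < j, the coefficient of dx_i ∧ dx_j in alpha ∧ beta is (alpha_i * beta_j - alpha_j * beta_i). Collecting: alpha ∧ beta = (-2*x + y) dx ∧ dy + (-3*x + y) dx ∧ dz + (y) dy ∧ dz.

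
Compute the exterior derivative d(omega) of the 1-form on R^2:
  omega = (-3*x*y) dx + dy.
d(omega) = (3*x) dx ∧ dy

For a 1-form omega = sum_i f_i dx_i, the exterior derivative is
  d(omega) = sum_{i < j} (∂f_j/∂x_i - ∂f_i/∂x_j) dx_i ∧ dx_j.
  coefficient of dx ∧ dy: ∂f_2/∂x - ∂f_1/∂y = ∂(1)/∂x - ∂(-3*x*y)/∂y = 3*x
Assembling: d(omega) = (3*x) dx ∧ dy.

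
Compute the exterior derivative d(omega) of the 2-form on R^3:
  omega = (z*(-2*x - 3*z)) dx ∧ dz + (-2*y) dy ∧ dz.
d(omega) = 0

For a 2-form omega = sum_{i<j} g_{ij} dx_i ∧ dx_j, the exterior derivative is
  d(omega) = sum_{i<j} d(g_{ij}) ∧ dx_i ∧ dx_j = sum_{i<j, k} (∂g_{ij}/∂x_k) dx_k ∧ dx_i ∧ dx_j.
Expand each term, using dx_k ∧ dx_i ∧ dx_j = sgn(permutation) dx_{(a)} ∧ dx_{(b)} ∧ dx_{(c)} with (a < b < c) sorted:

Collecting like 3-forms: d(omega) = 0.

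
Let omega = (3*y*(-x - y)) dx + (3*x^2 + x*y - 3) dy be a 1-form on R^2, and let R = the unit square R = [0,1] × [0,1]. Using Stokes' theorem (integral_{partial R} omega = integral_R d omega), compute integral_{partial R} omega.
integral_(partial R) omega = 8

Stokes: integral_partial_R omega = integral_R d omega with d omega = (∂Q/∂x - ∂P/∂y) dx ∧ dy.
  ∂Q/∂x = 6*x + y
  ∂P/∂y = -3*x - 6*y
  integrand = ∂Q/∂x - ∂P/∂y = 9*x + 7*y.
Integrating over R: integral_0^1 integral_0^1 (9*x + 7*y) dx dy = 8.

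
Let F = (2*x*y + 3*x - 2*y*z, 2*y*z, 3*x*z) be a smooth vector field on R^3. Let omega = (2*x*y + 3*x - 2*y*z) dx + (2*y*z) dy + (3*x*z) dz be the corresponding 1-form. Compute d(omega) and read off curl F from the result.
d(omega) = (-2*y) dy ∧ dz + (-2*y - 3*z) dz ∧ dx + (-2*x + 2*z) dx ∧ dy; curl F = (-2*y, -2*y - 3*z, -2*x + 2*z)

d omega = sum_{i<j} (∂f_j/∂x_i - ∂f_i/∂x_j) dx_i ∧ dx_j. Under the identification (dy ∧ dz, dz ∧ dx, dx ∧ dy) ↔ (e_x, e_y, e_z), the coefficients are exactly the components of curl F. Compute:
  ∂R/∂y - ∂Q/∂z = (0) - (2*y) = -2*y
  ∂P/∂z - ∂R/∂x = (-2*y) - (3*z) = -2*y - 3*z
  ∂Q/∂x - ∂P/∂y = (0) - (2*x - 2*z) = -2*x + 2*z.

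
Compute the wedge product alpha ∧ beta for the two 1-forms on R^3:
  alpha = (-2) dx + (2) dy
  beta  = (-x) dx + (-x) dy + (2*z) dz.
alpha ∧ beta = (4*x) dx ∧ dy + (-4*z) dx ∧ dz + (4*z) dy ∧ dz

Distribute the wedge, using dx_i ∧ dx_j = -dx_j ∧ dx_i and dx_i ∧ dx_i = 0. For each pair (i, j) with i < j, the coefficient of dx_i ∧ dx_j in alpha ∧ beta is (alpha_i * beta_j - alpha_j * beta_i). Collecting: alpha ∧ beta = (4*x) dx ∧ dy + (-4*z) dx ∧ dz + (4*z) dy ∧ dz.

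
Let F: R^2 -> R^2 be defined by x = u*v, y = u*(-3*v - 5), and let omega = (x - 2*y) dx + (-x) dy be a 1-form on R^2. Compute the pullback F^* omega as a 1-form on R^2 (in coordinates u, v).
F^* omega = (5*u*v*(2*v + 3)) du + (10*u^2*(v + 1)) dv

Using F^*(f dg) = (f ∘ F) d(g ∘ F), substitute each coordinate x_i by F_i(u, v) in f_i, and replace dx_i by d F_i = (∂F_i/∂u) du + (∂F_i/∂v) dv.
  For the x component: f_1(F) = u*(7*v + 10); d F_1 = (v) du + (u) dv
  For the y component: f_2(F) = -u*v; d F_2 = (-3*v - 5) du + (-3*u) dv
Combining and collecting du, dv coefficients:
  coeff of du: 5*u*v*(2*v + 3)
  coeff of dv: 10*u^2*(v + 1)
F^* omega = (5*u*v*(2*v + 3)) du + (10*u^2*(v + 1)) dv.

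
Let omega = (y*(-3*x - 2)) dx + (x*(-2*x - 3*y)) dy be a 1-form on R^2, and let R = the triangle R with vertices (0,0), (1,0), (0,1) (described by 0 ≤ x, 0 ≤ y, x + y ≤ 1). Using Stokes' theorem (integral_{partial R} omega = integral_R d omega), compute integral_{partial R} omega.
integral_(partial R) omega = 1/3

Stokes: integral_partial_R omega = integral_R d omega with d omega = (∂Q/∂x - ∂P/∂y) dx ∧ dy.
  ∂Q/∂x = -4*x - 3*y
  ∂P/∂y = -3*x - 2
  integrand = ∂Q/∂x - ∂P/∂y = -x - 3*y + 2.
Integrating over R: integral_0^1 integral_0^{1-x} (-x - 3*y + 2) dy dx = 1/3.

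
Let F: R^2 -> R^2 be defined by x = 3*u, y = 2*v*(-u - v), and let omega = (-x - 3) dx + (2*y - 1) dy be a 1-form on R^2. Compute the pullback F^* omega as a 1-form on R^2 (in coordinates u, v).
F^* omega = (8*u*v^2 - 9*u + 8*v^3 + 2*v - 9) du + (8*u^2*v + 24*u*v^2 + 2*u + 16*v^3 + 4*v) dv

Using F^*(f dg) = (f ∘ F) d(g ∘ F), substitute each coordinate x_i by F_i(u, v) in f_i, and replace dx_i by d F_i = (∂F_i/∂u) du + (∂F_i/∂v) dv.
  For the x component: f_1(F) = -3*u - 3; d F_1 = (3) du + (0) dv
  For the y component: f_2(F) = -4*u*v - 4*v^2 - 1; d F_2 = (-2*v) du + (-2*u - 4*v) dv
Combining and collecting du, dv coefficients:
  coeff of du: 8*u*v^2 - 9*u + 8*v^3 + 2*v - 9
  coeff of dv: 8*u^2*v + 24*u*v^2 + 2*u + 16*v^3 + 4*v
F^* omega = (8*u*v^2 - 9*u + 8*v^3 + 2*v - 9) du + (8*u^2*v + 24*u*v^2 + 2*u + 16*v^3 + 4*v) dv.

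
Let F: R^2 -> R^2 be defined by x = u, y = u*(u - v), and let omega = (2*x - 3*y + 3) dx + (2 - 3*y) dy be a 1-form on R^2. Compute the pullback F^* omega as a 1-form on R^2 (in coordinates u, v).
F^* omega = (-6*u^3 + 9*u^2*v - 3*u^2 - 3*u*v^2 + 3*u*v + 6*u - 2*v + 3) du + (u*(3*u^2 - 3*u*v - 2)) dv

Using F^*(f dg) = (f ∘ F) d(g ∘ F), substitute each coordinate x_i by F_i(u, v) in f_i, and replace dx_i by d F_i = (∂F_i/∂u) du + (∂F_i/∂v) dv.
  For the x component: f_1(F) = -3*u^2 + 3*u*v + 2*u + 3; d F_1 = (1) du + (0) dv
  For the y component: f_2(F) = -3*u^2 + 3*u*v + 2; d F_2 = (2*u - v) du + (-u) dv
Combining and collecting du, dv coefficients:
  coeff of du: -6*u^3 + 9*u^2*v - 3*u^2 - 3*u*v^2 + 3*u*v + 6*u - 2*v + 3
  coeff of dv: u*(3*u^2 - 3*u*v - 2)
F^* omega = (-6*u^3 + 9*u^2*v - 3*u^2 - 3*u*v^2 + 3*u*v + 6*u - 2*v + 3) du + (u*(3*u^2 - 3*u*v - 2)) dv.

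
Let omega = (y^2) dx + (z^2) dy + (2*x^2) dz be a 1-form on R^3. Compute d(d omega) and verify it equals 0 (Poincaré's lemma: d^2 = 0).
d(d omega) = 0

Step 1: d omega = sum_{i<j} (∂f_j/∂x_i - ∂f_i/∂x_j) dx_i ∧ dx_j:
  coeff of dx ∧ dy: -2*y
  coeff of dx ∧ dz: 4*x
  coeff of dy ∧ dz: -2*z
Step 2: Apply d again to each 2-form coefficient. The only possible 3-form in R^3 is dx ∧ dy ∧ dz, with coefficient
  ∂(coeff of dy∧dz)/∂x - ∂(coeff of dx∧dz)/∂y + ∂(coeff of dx∧dy)/∂z
  = ∂/∂x (-2*z) - ∂/∂y (4*x) + ∂/∂z (-2*y).
Each of these terms simplifies to sums of mixed partials that cancel in pairs. The result is 0 (by equality of mixed partials for smooth functions — Schwarz / Clairaut).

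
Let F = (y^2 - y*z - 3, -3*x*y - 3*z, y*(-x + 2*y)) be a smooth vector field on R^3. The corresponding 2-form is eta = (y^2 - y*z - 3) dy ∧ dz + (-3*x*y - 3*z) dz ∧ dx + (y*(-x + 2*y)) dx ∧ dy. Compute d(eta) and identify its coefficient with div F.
d(eta) = (-3*x) dx ∧ dy ∧ dz; div F = -3*x

For a 2-form in R^3 of the form above, applying d gives a 3-form with coefficient ∂P/∂x + ∂Q/∂y + ∂R/∂z:
  ∂P/∂x = 0
  ∂Q/∂y = -3*x
  ∂R/∂z = 0
Sum = -3*x, which is exactly div F.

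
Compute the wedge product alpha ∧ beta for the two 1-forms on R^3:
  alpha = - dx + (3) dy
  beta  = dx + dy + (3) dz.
alpha ∧ beta = (-4) dx ∧ dy + (-3) dx ∧ dz + (9) dy ∧ dz

Distribute the wedge, using dx_i ∧ dx_j = -dx_j ∧ dx_i and dx_i ∧ dx_i = 0. For each pair (i, j) with i < j, the coefficient of dx_i ∧ dx_j in alpha ∧ beta is (alpha_i * beta_j - alpha_j * beta_i). Collecting: alpha ∧ beta = (-4) dx ∧ dy + (-3) dx ∧ dz + (9) dy ∧ dz.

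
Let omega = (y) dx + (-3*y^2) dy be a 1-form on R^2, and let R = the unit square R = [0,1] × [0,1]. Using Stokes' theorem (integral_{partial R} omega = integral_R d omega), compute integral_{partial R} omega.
integral_(partial R) omega = -1

Stokes: integral_partial_R omega = integral_R d omega with d omega = (∂Q/∂x - ∂P/∂y) dx ∧ dy.
  ∂Q/∂x = 0
  ∂P/∂y = 1
  integrand = ∂Q/∂x - ∂P/∂y = -1.
Integrating over R: integral_0^1 integral_0^1 (-1) dx dy = -1.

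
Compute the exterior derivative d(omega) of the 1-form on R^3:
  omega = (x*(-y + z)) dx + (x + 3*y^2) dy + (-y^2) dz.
d(omega) = (x + 1) dx ∧ dy + (-x) dx ∧ dz + (-2*y) dy ∧ dz

For a 1-form omega = sum_i f_i dx_i, the exterior derivative is
  d(omega) = sum_{i < j} (∂f_j/∂x_i - ∂f_i/∂x_j) dx_i ∧ dx_j.
  coefficient of dx ∧ dy: ∂f_2/∂x - ∂f_1/∂y = ∂(x + 3*y^2)/∂x - ∂(x*(-y + z))/∂y = x + 1
  coefficient of dx ∧ dz: ∂f_3/∂x - ∂f_1/∂z = ∂(-y^2)/∂x - ∂(x*(-y + z))/∂z = -x
  coefficient of dy ∧ dz: ∂f_3/∂y - ∂f_2/∂z = ∂(-y^2)/∂y - ∂(x + 3*y^2)/∂z = -2*y
Assembling: d(omega) = (x + 1) dx ∧ dy + (-x) dx ∧ dz + (-2*y) dy ∧ dz.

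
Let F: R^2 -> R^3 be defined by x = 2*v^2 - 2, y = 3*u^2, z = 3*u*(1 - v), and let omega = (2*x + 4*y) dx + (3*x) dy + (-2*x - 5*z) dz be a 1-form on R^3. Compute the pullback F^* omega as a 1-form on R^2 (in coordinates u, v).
F^* omega = (-9*u*v^2 + 90*u*v - 81*u + 12*v^3 - 12*v^2 - 12*v + 12) du + (3*u^2*v + 45*u^2 + 12*u*v^2 - 12*u + 16*v^3 - 16*v) dv

Using F^*(f dg) = (f ∘ F) d(g ∘ F), substitute each coordinate x_i by F_i(u, v) in f_i, and replace dx_i by d F_i = (∂F_i/∂u) du + (∂F_i/∂v) dv.
  For the x component: f_1(F) = 12*u^2 + 4*v^2 - 4; d F_1 = (0) du + (4*v) dv
  For the y component: f_2(F) = 6*v^2 - 6; d F_2 = (6*u) du + (0) dv
  For the z component: f_3(F) = 15*u*v - 15*u - 4*v^2 + 4; d F_3 = (3 - 3*v) du + (-3*u) dv
Combining and collecting du, dv coefficients:
  coeff of du: -9*u*v^2 + 90*u*v - 81*u + 12*v^3 - 12*v^2 - 12*v + 12
  coeff of dv: 3*u^2*v + 45*u^2 + 12*u*v^2 - 12*u + 16*v^3 - 16*v
F^* omega = (-9*u*v^2 + 90*u*v - 81*u + 12*v^3 - 12*v^2 - 12*v + 12) du + (3*u^2*v + 45*u^2 + 12*u*v^2 - 12*u + 16*v^3 - 16*v) dv.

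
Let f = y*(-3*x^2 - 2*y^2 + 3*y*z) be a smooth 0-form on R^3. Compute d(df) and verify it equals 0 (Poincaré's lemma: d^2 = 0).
d(df) = 0

Step 1: df = sum_i (∂f/∂x_i) dx_i = (-6*x*y) dx + (-3*x^2 - 6*y^2 + 6*y*z) dy + (3*y^2) dz.
Step 2: Apply d again. Using the 1-form formula, the coefficient of dx ∧ dy in d(df) is ∂^2 f/∂x ∂y - ∂^2 f/∂y ∂x = (-6*x) - (-6*x) = 0 (equality of mixed partials for smooth f).
Similarly for dx ∧ dz and dy ∧ dz — all coefficients vanish. So d(df) = 0.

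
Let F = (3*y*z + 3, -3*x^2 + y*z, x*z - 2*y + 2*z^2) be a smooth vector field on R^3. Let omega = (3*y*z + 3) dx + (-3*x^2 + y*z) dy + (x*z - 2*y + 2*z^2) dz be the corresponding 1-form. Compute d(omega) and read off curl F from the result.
d(omega) = (-y - 2) dy ∧ dz + (3*y - z) dz ∧ dx + (-6*x - 3*z) dx ∧ dy; curl F = (-y - 2, 3*y - z, -6*x - 3*z)

d omega = sum_{i<j} (∂f_j/∂x_i - ∂f_i/∂x_j) dx_i ∧ dx_j. Under the identification (dy ∧ dz, dz ∧ dx, dx ∧ dy) ↔ (e_x, e_y, e_z), the coefficients are exactly the components of curl F. Compute:
  ∂R/∂y - ∂Q/∂z = (-2) - (y) = -y - 2
  ∂P/∂z - ∂R/∂x = (3*y) - (z) = 3*y - z
  ∂Q/∂x - ∂P/∂y = (-6*x) - (3*z) = -6*x - 3*z.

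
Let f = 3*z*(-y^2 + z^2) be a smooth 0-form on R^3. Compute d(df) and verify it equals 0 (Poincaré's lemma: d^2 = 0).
d(df) = 0

Step 1: df = sum_i (∂f/∂x_i) dx_i = (0) dx + (-6*y*z) dy + (-3*y^2 + 9*z^2) dz.
Step 2: Apply d again. Using the 1-form formula, the coefficient of dx ∧ dy in d(df) is ∂^2 f/∂x ∂y - ∂^2 f/∂y ∂x = (0) - (0) = 0 (equality of mixed partials for smooth f).
Similarly for dx ∧ dz and dy ∧ dz — all coefficients vanish. So d(df) = 0.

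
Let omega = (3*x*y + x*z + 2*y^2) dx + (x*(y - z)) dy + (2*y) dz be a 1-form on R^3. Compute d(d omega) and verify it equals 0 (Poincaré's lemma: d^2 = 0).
d(d omega) = 0

Step 1: d omega = sum_{i<j} (∂f_j/∂x_i - ∂f_i/∂x_j) dx_i ∧ dx_j:
  coeff of dx ∧ dy: -3*x - 3*y - z
  coeff of dx ∧ dz: -x
  coeff of dy ∧ dz: x + 2
Step 2: Apply d again to each 2-form coefficient. The only possible 3-form in R^3 is dx ∧ dy ∧ dz, with coefficient
  ∂(coeff of dy∧dz)/∂x - ∂(coeff of dx∧dz)/∂y + ∂(coeff of dx∧dy)/∂z
  = ∂/∂x (x + 2) - ∂/∂y (-x) + ∂/∂z (-3*x - 3*y - z).
Each of these terms simplifies to sums of mixed partials that cancel in pairs. The result is 0 (by equality of mixed partials for smooth functions — Schwarz / Clairaut).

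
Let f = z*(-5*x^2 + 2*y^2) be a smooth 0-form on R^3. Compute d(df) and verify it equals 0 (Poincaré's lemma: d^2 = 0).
d(df) = 0

Step 1: df = sum_i (∂f/∂x_i) dx_i = (-10*x*z) dx + (4*y*z) dy + (-5*x^2 + 2*y^2) dz.
Step 2: Apply d again. Using the 1-form formula, the coefficient of dx ∧ dy in d(df) is ∂^2 f/∂x ∂y - ∂^2 f/∂y ∂x = (0) - (0) = 0 (equality of mixed partials for smooth f).
Similarly for dx ∧ dz and dy ∧ dz — all coefficients vanish. So d(df) = 0.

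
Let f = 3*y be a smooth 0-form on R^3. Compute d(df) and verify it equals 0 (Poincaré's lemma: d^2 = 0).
d(df) = 0

Step 1: df = sum_i (∂f/∂x_i) dx_i = (0) dx + (3) dy + (0) dz.
Step 2: Apply d again. Using the 1-form formula, the coefficient of dx ∧ dy in d(df) is ∂^2 f/∂x ∂y - ∂^2 f/∂y ∂x = (0) - (0) = 0 (equality of mixed partials for smooth f).
Similarly for dx ∧ dz and dy ∧ dz — all coefficients vanish. So d(df) = 0.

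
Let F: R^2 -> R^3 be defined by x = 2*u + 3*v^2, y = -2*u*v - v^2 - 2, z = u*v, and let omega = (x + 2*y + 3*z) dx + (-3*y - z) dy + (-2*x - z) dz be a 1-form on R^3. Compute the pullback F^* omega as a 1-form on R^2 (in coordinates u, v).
F^* omega = (-11*u*v^2 - 6*u*v + 4*u - 12*v^3 + 2*v^2 - 12*v - 8) du + (-11*u^2*v - 4*u^2 - 28*u*v^2 + 12*u*v - 12*u - 36*v) dv

Using F^*(f dg) = (f ∘ F) d(g ∘ F), substitute each coordinate x_i by F_i(u, v) in f_i, and replace dx_i by d F_i = (∂F_i/∂u) du + (∂F_i/∂v) dv.
  For the x component: f_1(F) = -u*v + 2*u + v^2 - 4; d F_1 = (2) du + (6*v) dv
  For the y component: f_2(F) = 5*u*v + 3*v^2 + 6; d F_2 = (-2*v) du + (-2*u - 2*v) dv
  For the z component: f_3(F) = -u*v - 4*u - 6*v^2; d F_3 = (v) du + (u) dv
Combining and collecting du, dv coefficients:
  coeff of du: -11*u*v^2 - 6*u*v + 4*u - 12*v^3 + 2*v^2 - 12*v - 8
  coeff of dv: -11*u^2*v - 4*u^2 - 28*u*v^2 + 12*u*v - 12*u - 36*v
F^* omega = (-11*u*v^2 - 6*u*v + 4*u - 12*v^3 + 2*v^2 - 12*v - 8) du + (-11*u^2*v - 4*u^2 - 28*u*v^2 + 12*u*v - 12*u - 36*v) dv.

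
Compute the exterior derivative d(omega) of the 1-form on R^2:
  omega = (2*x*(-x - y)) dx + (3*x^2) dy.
d(omega) = (8*x) dx ∧ dy

For a 1-form omega = sum_i f_i dx_i, the exterior derivative is
  d(omega) = sum_{i < j} (∂f_j/∂x_i - ∂f_i/∂x_j) dx_i ∧ dx_j.
  coefficient of dx ∧ dy: ∂f_2/∂x - ∂f_1/∂y = ∂(3*x^2)/∂x - ∂(2*x*(-x - y))/∂y = 8*x
Assembling: d(omega) = (8*x) dx ∧ dy.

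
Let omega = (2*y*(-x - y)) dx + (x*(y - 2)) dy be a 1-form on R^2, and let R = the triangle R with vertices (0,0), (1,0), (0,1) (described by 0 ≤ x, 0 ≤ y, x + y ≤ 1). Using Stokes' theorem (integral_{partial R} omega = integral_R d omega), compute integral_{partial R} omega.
integral_(partial R) omega = 1/6

Stokes: integral_partial_R omega = integral_R d omega with d omega = (∂Q/∂x - ∂P/∂y) dx ∧ dy.
  ∂Q/∂x = y - 2
  ∂P/∂y = -2*x - 4*y
  integrand = ∂Q/∂x - ∂P/∂y = 2*x + 5*y - 2.
Integrating over R: integral_0^1 integral_0^{1-x} (2*x + 5*y - 2) dy dx = 1/6.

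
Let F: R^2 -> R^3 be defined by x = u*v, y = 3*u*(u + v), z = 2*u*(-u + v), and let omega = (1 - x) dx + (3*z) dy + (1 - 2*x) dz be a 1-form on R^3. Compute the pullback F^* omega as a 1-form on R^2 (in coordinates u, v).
F^* omega = (-36*u^3 + 26*u^2*v + 13*u*v^2 - 4*u + 3*v) du + (u*(-18*u^2 + 13*u*v + 3)) dv

Using F^*(f dg) = (f ∘ F) d(g ∘ F), substitute each coordinate x_i by F_i(u, v) in f_i, and replace dx_i by d F_i = (∂F_i/∂u) du + (∂F_i/∂v) dv.
  For the x component: f_1(F) = -u*v + 1; d F_1 = (v) du + (u) dv
  For the y component: f_2(F) = 6*u*(-u + v); d F_2 = (6*u + 3*v) du + (3*u) dv
  For the z component: f_3(F) = -2*u*v + 1; d F_3 = (-4*u + 2*v) du + (2*u) dv
Combining and collecting du, dv coefficients:
  coeff of du: -36*u^3 + 26*u^2*v + 13*u*v^2 - 4*u + 3*v
  coeff of dv: u*(-18*u^2 + 13*u*v + 3)
F^* omega = (-36*u^3 + 26*u^2*v + 13*u*v^2 - 4*u + 3*v) du + (u*(-18*u^2 + 13*u*v + 3)) dv.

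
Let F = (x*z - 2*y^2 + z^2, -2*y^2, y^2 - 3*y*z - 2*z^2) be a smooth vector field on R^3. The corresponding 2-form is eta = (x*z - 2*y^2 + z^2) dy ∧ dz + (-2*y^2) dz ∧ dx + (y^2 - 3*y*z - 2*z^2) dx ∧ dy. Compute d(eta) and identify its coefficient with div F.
d(eta) = (-7*y - 3*z) dx ∧ dy ∧ dz; div F = -7*y - 3*z

For a 2-form in R^3 of the form above, applying d gives a 3-form with coefficient ∂P/∂x + ∂Q/∂y + ∂R/∂z:
  ∂P/∂x = z
  ∂Q/∂y = -4*y
  ∂R/∂z = -3*y - 4*z
Sum = -7*y - 3*z, which is exactly div F.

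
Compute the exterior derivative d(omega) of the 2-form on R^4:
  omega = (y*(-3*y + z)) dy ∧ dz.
d(omega) = 0

For a 2-form omega = sum_{i<j} g_{ij} dx_i ∧ dx_j, the exterior derivative is
  d(omega) = sum_{i<j} d(g_{ij}) ∧ dx_i ∧ dx_j = sum_{i<j, k} (∂g_{ij}/∂x_k) dx_k ∧ dx_i ∧ dx_j.
Expand each term, using dx_k ∧ dx_i ∧ dx_j = sgn(permutation) dx_{(a)} ∧ dx_{(b)} ∧ dx_{(c)} with (a < b < c) sorted:

Collecting like 3-forms: d(omega) = 0.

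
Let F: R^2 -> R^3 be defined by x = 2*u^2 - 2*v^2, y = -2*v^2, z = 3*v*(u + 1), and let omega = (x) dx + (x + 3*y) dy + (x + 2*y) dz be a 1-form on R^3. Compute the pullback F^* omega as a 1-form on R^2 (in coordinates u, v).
F^* omega = (8*u^3 + 6*u^2*v - 8*u*v^2 - 18*v^3) du + (6*u^3 - 16*u^2*v + 6*u^2 - 18*u*v^2 + 40*v^3 - 18*v^2) dv

Using F^*(f dg) = (f ∘ F) d(g ∘ F), substitute each coordinate x_i by F_i(u, v) in f_i, and replace dx_i by d F_i = (∂F_i/∂u) du + (∂F_i/∂v) dv.
  For the x component: f_1(F) = 2*u^2 - 2*v^2; d F_1 = (4*u) du + (-4*v) dv
  For the y component: f_2(F) = 2*u^2 - 8*v^2; d F_2 = (0) du + (-4*v) dv
  For the z component: f_3(F) = 2*u^2 - 6*v^2; d F_3 = (3*v) du + (3*u + 3) dv
Combining and collecting du, dv coefficients:
  coeff of du: 8*u^3 + 6*u^2*v - 8*u*v^2 - 18*v^3
  coeff of dv: 6*u^3 - 16*u^2*v + 6*u^2 - 18*u*v^2 + 40*v^3 - 18*v^2
F^* omega = (8*u^3 + 6*u^2*v - 8*u*v^2 - 18*v^3) du + (6*u^3 - 16*u^2*v + 6*u^2 - 18*u*v^2 + 40*v^3 - 18*v^2) dv.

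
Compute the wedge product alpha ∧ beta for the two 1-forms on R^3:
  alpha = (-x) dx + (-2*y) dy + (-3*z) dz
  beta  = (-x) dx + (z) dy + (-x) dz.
alpha ∧ beta = (-x*(2*y + z)) dx ∧ dy + (x*(x - 3*z)) dx ∧ dz + (2*x*y + 3*z^2) dy ∧ dz

Distribute the wedge, using dx_i ∧ dx_j = -dx_j ∧ dx_i and dx_i ∧ dx_i = 0. For each pair (i, j) with i < j, the coefficient of dx_i ∧ dx_j in alpha ∧ beta is (alpha_i * beta_j - alpha_j * beta_i). Collecting: alpha ∧ beta = (-x*(2*y + z)) dx ∧ dy + (x*(x - 3*z)) dx ∧ dz + (2*x*y + 3*z^2) dy ∧ dz.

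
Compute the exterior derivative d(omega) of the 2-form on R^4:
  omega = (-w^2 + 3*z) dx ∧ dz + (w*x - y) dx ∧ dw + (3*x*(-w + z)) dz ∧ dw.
d(omega) = (-5*w + 3*z) dx ∧ dz ∧ dw + (1) dx ∧ dy ∧ dw

For a 2-form omega = sum_{i<j} g_{ij} dx_i ∧ dx_j, the exterior derivative is
  d(omega) = sum_{i<j} d(g_{ij}) ∧ dx_i ∧ dx_j = sum_{i<j, k} (∂g_{ij}/∂x_k) dx_k ∧ dx_i ∧ dx_j.
Expand each term, using dx_k ∧ dx_i ∧ dx_j = sgn(permutation) dx_{(a)} ∧ dx_{(b)} ∧ dx_{(c)} with (a < b < c) sorted:
  d(-w^2 + 3*z) includes (∂/∂w)(-w^2 + 3*z) dw = (-2*w) dw, which multiplied by dx ∧ dz gives (-2*w) dx ∧ dz ∧ dw
  d(w*x - y) includes (∂/∂y)(w*x - y) dy = (-1) dy, which multiplied by dx ∧ dw gives (1) dx ∧ dy ∧ dw
  d(3*x*(-w + z)) includes (∂/∂x)(3*x*(-w + z)) dx = (-3*w + 3*z) dx, which multiplied by dz ∧ dw gives (-3*w + 3*z) dx ∧ dz ∧ dw
Collecting like 3-forms: d(omega) = (-5*w + 3*z) dx ∧ dz ∧ dw + (1) dx ∧ dy ∧ dw.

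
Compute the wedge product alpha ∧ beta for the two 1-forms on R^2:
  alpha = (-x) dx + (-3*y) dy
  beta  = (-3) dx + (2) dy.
alpha ∧ beta = (-2*x - 9*y) dx ∧ dy

Distribute the wedge, using dx_i ∧ dx_j = -dx_j ∧ dx_i and dx_i ∧ dx_i = 0. For each pair (i, j) with i < j, the coefficient of dx_i ∧ dx_j in alpha ∧ beta is (alpha_i * beta_j - alpha_j * beta_i). Collecting: alpha ∧ beta = (-2*x - 9*y) dx ∧ dy.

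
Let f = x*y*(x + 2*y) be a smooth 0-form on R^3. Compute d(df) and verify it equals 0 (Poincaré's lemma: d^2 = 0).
d(df) = 0

Step 1: df = sum_i (∂f/∂x_i) dx_i = (2*y*(x + y)) dx + (x*(x + 4*y)) dy + (0) dz.
Step 2: Apply d again. Using the 1-form formula, the coefficient of dx ∧ dy in d(df) is ∂^2 f/∂x ∂y - ∂^2 f/∂y ∂x = (2*x + 4*y) - (2*x + 4*y) = 0 (equality of mixed partials for smooth f).
Similarly for dx ∧ dz and dy ∧ dz — all coefficients vanish. So d(df) = 0.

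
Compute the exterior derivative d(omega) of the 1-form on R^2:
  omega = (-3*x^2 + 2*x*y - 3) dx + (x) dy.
d(omega) = (1 - 2*x) dx ∧ dy

For a 1-form omega = sum_i f_i dx_i, the exterior derivative is
  d(omega) = sum_{i < j} (∂f_j/∂x_i - ∂f_i/∂x_j) dx_i ∧ dx_j.
  coefficient of dx ∧ dy: ∂f_2/∂x - ∂f_1/∂y = ∂(x)/∂x - ∂(-3*x^2 + 2*x*y - 3)/∂y = 1 - 2*x
Assembling: d(omega) = (1 - 2*x) dx ∧ dy.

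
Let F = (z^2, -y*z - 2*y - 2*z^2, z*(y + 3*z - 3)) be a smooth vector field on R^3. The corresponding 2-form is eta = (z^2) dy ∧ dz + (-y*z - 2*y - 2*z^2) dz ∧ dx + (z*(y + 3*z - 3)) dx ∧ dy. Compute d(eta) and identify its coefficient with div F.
d(eta) = (y + 5*z - 5) dx ∧ dy ∧ dz; div F = y + 5*z - 5

For a 2-form in R^3 of the form above, applying d gives a 3-form with coefficient ∂P/∂x + ∂Q/∂y + ∂R/∂z:
  ∂P/∂x = 0
  ∂Q/∂y = -z - 2
  ∂R/∂z = y + 6*z - 3
Sum = y + 5*z - 5, which is exactly div F.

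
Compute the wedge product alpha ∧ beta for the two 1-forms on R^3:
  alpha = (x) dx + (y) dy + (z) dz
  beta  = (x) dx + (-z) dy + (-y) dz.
alpha ∧ beta = (-x*(y + z)) dx ∧ dy + (-x*(y + z)) dx ∧ dz + (-y^2 + z^2) dy ∧ dz

Distribute the wedge, using dx_i ∧ dx_j = -dx_j ∧ dx_i and dx_i ∧ dx_i = 0. For each pair (i, j) with i < j, the coefficient of dx_i ∧ dx_j in alpha ∧ beta is (alpha_i * beta_j - alpha_j * beta_i). Collecting: alpha ∧ beta = (-x*(y + z)) dx ∧ dy + (-x*(y + z)) dx ∧ dz + (-y^2 + z^2) dy ∧ dz.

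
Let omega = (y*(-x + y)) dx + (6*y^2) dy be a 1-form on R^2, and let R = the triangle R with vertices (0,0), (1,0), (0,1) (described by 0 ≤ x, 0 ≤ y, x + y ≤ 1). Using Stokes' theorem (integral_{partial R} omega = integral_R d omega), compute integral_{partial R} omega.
integral_(partial R) omega = -1/6

Stokes: integral_partial_R omega = integral_R d omega with d omega = (∂Q/∂x - ∂P/∂y) dx ∧ dy.
  ∂Q/∂x = 0
  ∂P/∂y = -x + 2*y
  integrand = ∂Q/∂x - ∂P/∂y = x - 2*y.
Integrating over R: integral_0^1 integral_0^{1-x} (x - 2*y) dy dx = -1/6.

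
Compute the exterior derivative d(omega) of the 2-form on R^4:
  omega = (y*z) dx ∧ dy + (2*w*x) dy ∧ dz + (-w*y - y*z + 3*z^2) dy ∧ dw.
d(omega) = (2*w + y) dx ∧ dy ∧ dz + (2*x + y - 6*z) dy ∧ dz ∧ dw

For a 2-form omega = sum_{i<j} g_{ij} dx_i ∧ dx_j, the exterior derivative is
  d(omega) = sum_{i<j} d(g_{ij}) ∧ dx_i ∧ dx_j = sum_{i<j, k} (∂g_{ij}/∂x_k) dx_k ∧ dx_i ∧ dx_j.
Expand each term, using dx_k ∧ dx_i ∧ dx_j = sgn(permutation) dx_{(a)} ∧ dx_{(b)} ∧ dx_{(c)} with (a < b < c) sorted:
  d(y*z) includes (∂/∂z)(y*z) dz = (y) dz, which multiplied by dx ∧ dy gives (y) dx ∧ dy ∧ dz
  d(2*w*x) includes (∂/∂x)(2*w*x) dx = (2*w) dx, which multiplied by dy ∧ dz gives (2*w) dx ∧ dy ∧ dz
  d(2*w*x) includes (∂/∂w)(2*w*x) dw = (2*x) dw, which multiplied by dy ∧ dz gives (2*x) dy ∧ dz ∧ dw
  d(-w*y - y*z + 3*z^2) includes (∂/∂z)(-w*y - y*z + 3*z^2) dz = (-y + 6*z) dz, which multiplied by dy ∧ dw gives (y - 6*z) dy ∧ dz ∧ dw
Collecting like 3-forms: d(omega) = (2*w + y) dx ∧ dy ∧ dz + (2*x + y - 6*z) dy ∧ dz ∧ dw.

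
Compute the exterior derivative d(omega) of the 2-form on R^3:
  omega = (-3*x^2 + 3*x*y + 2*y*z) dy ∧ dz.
d(omega) = (-6*x + 3*y) dx ∧ dy ∧ dz

For a 2-form omega = sum_{i<j} g_{ij} dx_i ∧ dx_j, the exterior derivative is
  d(omega) = sum_{i<j} d(g_{ij}) ∧ dx_i ∧ dx_j = sum_{i<j, k} (∂g_{ij}/∂x_k) dx_k ∧ dx_i ∧ dx_j.
Expand each term, using dx_k ∧ dx_i ∧ dx_j = sgn(permutation) dx_{(a)} ∧ dx_{(b)} ∧ dx_{(c)} with (a < b < c) sorted:
  d(-3*x^2 + 3*x*y + 2*y*z) includes (∂/∂x)(-3*x^2 + 3*x*y + 2*y*z) dx = (-6*x + 3*y) dx, which multiplied by dy ∧ dz gives (-6*x + 3*y) dx ∧ dy ∧ dz
Collecting like 3-forms: d(omega) = (-6*x + 3*y) dx ∧ dy ∧ dz.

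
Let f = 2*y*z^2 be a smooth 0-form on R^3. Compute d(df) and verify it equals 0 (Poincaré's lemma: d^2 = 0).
d(df) = 0

Step 1: df = sum_i (∂f/∂x_i) dx_i = (0) dx + (2*z^2) dy + (4*y*z) dz.
Step 2: Apply d again. Using the 1-form formula, the coefficient of dx ∧ dy in d(df) is ∂^2 f/∂x ∂y - ∂^2 f/∂y ∂x = (0) - (0) = 0 (equality of mixed partials for smooth f).
Similarly for dx ∧ dz and dy ∧ dz — all coefficients vanish. So d(df) = 0.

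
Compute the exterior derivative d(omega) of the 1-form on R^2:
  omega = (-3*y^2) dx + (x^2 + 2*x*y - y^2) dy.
d(omega) = (2*x + 8*y) dx ∧ dy

For a 1-form omega = sum_i f_i dx_i, the exterior derivative is
  d(omega) = sum_{i < j} (∂f_j/∂x_i - ∂f_i/∂x_j) dx_i ∧ dx_j.
  coefficient of dx ∧ dy: ∂f_2/∂x - ∂f_1/∂y = ∂(x^2 + 2*x*y - y^2)/∂x - ∂(-3*y^2)/∂y = 2*x + 8*y
Assembling: d(omega) = (2*x + 8*y) dx ∧ dy.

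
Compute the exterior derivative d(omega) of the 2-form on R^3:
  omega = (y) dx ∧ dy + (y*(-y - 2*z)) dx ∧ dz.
d(omega) = (2*y + 2*z) dx ∧ dy ∧ dz

For a 2-form omega = sum_{i<j} g_{ij} dx_i ∧ dx_j, the exterior derivative is
  d(omega) = sum_{i<j} d(g_{ij}) ∧ dx_i ∧ dx_j = sum_{i<j, k} (∂g_{ij}/∂x_k) dx_k ∧ dx_i ∧ dx_j.
Expand each term, using dx_k ∧ dx_i ∧ dx_j = sgn(permutation) dx_{(a)} ∧ dx_{(b)} ∧ dx_{(c)} with (a < b < c) sorted:
  d(y*(-y - 2*z)) includes (∂/∂y)(y*(-y - 2*z)) dy = (-2*y - 2*z) dy, which multiplied by dx ∧ dz gives (2*y + 2*z) dx ∧ dy ∧ dz
Collecting like 3-forms: d(omega) = (2*y + 2*z) dx ∧ dy ∧ dz.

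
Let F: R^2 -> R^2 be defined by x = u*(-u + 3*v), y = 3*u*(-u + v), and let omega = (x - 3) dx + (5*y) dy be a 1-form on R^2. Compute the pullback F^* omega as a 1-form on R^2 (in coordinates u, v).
F^* omega = (92*u^3 - 144*u^2*v + 54*u*v^2 + 6*u - 9*v) du + (3*u*(-16*u^2 + 18*u*v - 3)) dv

Using F^*(f dg) = (f ∘ F) d(g ∘ F), substitute each coordinate x_i by F_i(u, v) in f_i, and replace dx_i by d F_i = (∂F_i/∂u) du + (∂F_i/∂v) dv.
  For the x component: f_1(F) = -u^2 + 3*u*v - 3; d F_1 = (-2*u + 3*v) du + (3*u) dv
  For the y component: f_2(F) = 15*u*(-u + v); d F_2 = (-6*u + 3*v) du + (3*u) dv
Combining and collecting du, dv coefficients:
  coeff of du: 92*u^3 - 144*u^2*v + 54*u*v^2 + 6*u - 9*v
  coeff of dv: 3*u*(-16*u^2 + 18*u*v - 3)
F^* omega = (92*u^3 - 144*u^2*v + 54*u*v^2 + 6*u - 9*v) du + (3*u*(-16*u^2 + 18*u*v - 3)) dv.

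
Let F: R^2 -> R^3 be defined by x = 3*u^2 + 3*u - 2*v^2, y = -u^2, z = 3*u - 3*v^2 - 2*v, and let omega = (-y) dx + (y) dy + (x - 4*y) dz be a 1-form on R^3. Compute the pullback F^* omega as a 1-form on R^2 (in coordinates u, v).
F^* omega = (8*u^3 + 24*u^2 + 9*u - 6*v^2) du + (-46*u^2*v - 14*u^2 - 18*u*v - 6*u + 12*v^3 + 4*v^2) dv

Using F^*(f dg) = (f ∘ F) d(g ∘ F), substitute each coordinate x_i by F_i(u, v) in f_i, and replace dx_i by d F_i = (∂F_i/∂u) du + (∂F_i/∂v) dv.
  For the x component: f_1(F) = u^2; d F_1 = (6*u + 3) du + (-4*v) dv
  For the y component: f_2(F) = -u^2; d F_2 = (-2*u) du + (0) dv
  For the z component: f_3(F) = 7*u^2 + 3*u - 2*v^2; d F_3 = (3) du + (-6*v - 2) dv
Combining and collecting du, dv coefficients:
  coeff of du: 8*u^3 + 24*u^2 + 9*u - 6*v^2
  coeff of dv: -46*u^2*v - 14*u^2 - 18*u*v - 6*u + 12*v^3 + 4*v^2
F^* omega = (8*u^3 + 24*u^2 + 9*u - 6*v^2) du + (-46*u^2*v - 14*u^2 - 18*u*v - 6*u + 12*v^3 + 4*v^2) dv.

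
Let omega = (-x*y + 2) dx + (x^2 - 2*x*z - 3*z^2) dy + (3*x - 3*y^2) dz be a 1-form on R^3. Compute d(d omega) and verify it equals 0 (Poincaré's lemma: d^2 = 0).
d(d omega) = 0

Step 1: d omega = sum_{i<j} (∂f_j/∂x_i - ∂f_i/∂x_j) dx_i ∧ dx_j:
  coeff of dx ∧ dy: 3*x - 2*z
  coeff of dx ∧ dz: 3
  coeff of dy ∧ dz: 2*x - 6*y + 6*z
Step 2: Apply d again to each 2-form coefficient. The only possible 3-form in R^3 is dx ∧ dy ∧ dz, with coefficient
  ∂(coeff of dy∧dz)/∂x - ∂(coeff of dx∧dz)/∂y + ∂(coeff of dx∧dy)/∂z
  = ∂/∂x (2*x - 6*y + 6*z) - ∂/∂y (3) + ∂/∂z (3*x - 2*z).
Each of these terms simplifies to sums of mixed partials that cancel in pairs. The result is 0 (by equality of mixed partials for smooth functions — Schwarz / Clairaut).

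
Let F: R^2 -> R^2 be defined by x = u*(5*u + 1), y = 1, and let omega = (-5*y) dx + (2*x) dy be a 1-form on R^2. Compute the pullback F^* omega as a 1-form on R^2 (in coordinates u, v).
F^* omega = (-50*u - 5) du

Using F^*(f dg) = (f ∘ F) d(g ∘ F), substitute each coordinate x_i by F_i(u, v) in f_i, and replace dx_i by d F_i = (∂F_i/∂u) du + (∂F_i/∂v) dv.
  For the x component: f_1(F) = -5; d F_1 = (10*u + 1) du + (0) dv
  For the y component: f_2(F) = 2*u*(5*u + 1); d F_2 = (0) du + (0) dv
Combining and collecting du, dv coefficients:
  coeff of du: -50*u - 5
  coeff of dv: 0
F^* omega = (-50*u - 5) du.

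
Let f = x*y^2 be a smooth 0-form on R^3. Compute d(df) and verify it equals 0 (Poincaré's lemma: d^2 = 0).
d(df) = 0

Step 1: df = sum_i (∂f/∂x_i) dx_i = (y^2) dx + (2*x*y) dy + (0) dz.
Step 2: Apply d again. Using the 1-form formula, the coefficient of dx ∧ dy in d(df) is ∂^2 f/∂x ∂y - ∂^2 f/∂y ∂x = (2*y) - (2*y) = 0 (equality of mixed partials for smooth f).
Similarly for dx ∧ dz and dy ∧ dz — all coefficients vanish. So d(df) = 0.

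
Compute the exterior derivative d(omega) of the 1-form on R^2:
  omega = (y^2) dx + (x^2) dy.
d(omega) = (2*x - 2*y) dx ∧ dy

For a 1-form omega = sum_i f_i dx_i, the exterior derivative is
  d(omega) = sum_{i < j} (∂f_j/∂x_i - ∂f_i/∂x_j) dx_i ∧ dx_j.
  coefficient of dx ∧ dy: ∂f_2/∂x - ∂f_1/∂y = ∂(x^2)/∂x - ∂(y^2)/∂y = 2*x - 2*y
Assembling: d(omega) = (2*x - 2*y) dx ∧ dy.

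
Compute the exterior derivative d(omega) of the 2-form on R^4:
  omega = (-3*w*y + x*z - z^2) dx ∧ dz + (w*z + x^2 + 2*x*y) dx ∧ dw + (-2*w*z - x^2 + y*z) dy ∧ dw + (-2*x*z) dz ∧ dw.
d(omega) = (3*w) dx ∧ dy ∧ dz + (-w - 3*y - 2*z) dx ∧ dz ∧ dw + (-4*x) dx ∧ dy ∧ dw + (2*w - y) dy ∧ dz ∧ dw

For a 2-form omega = sum_{i<j} g_{ij} dx_i ∧ dx_j, the exterior derivative is
  d(omega) = sum_{i<j} d(g_{ij}) ∧ dx_i ∧ dx_j = sum_{i<j, k} (∂g_{ij}/∂x_k) dx_k ∧ dx_i ∧ dx_j.
Expand each term, using dx_k ∧ dx_i ∧ dx_j = sgn(permutation) dx_{(a)} ∧ dx_{(b)} ∧ dx_{(c)} with (a < b < c) sorted:
  d(-3*w*y + x*z - z^2) includes (∂/∂y)(-3*w*y + x*z - z^2) dy = (-3*w) dy, which multiplied by dx ∧ dz gives (3*w) dx ∧ dy ∧ dz
  d(-3*w*y + x*z - z^2) includes (∂/∂w)(-3*w*y + x*z - z^2) dw = (-3*y) dw, which multiplied by dx ∧ dz gives (-3*y) dx ∧ dz ∧ dw
  d(w*z + x^2 + 2*x*y) includes (∂/∂y)(w*z + x^2 + 2*x*y) dy = (2*x) dy, which multiplied by dx ∧ dw gives (-2*x) dx ∧ dy ∧ dw
  d(w*z + x^2 + 2*x*y) includes (∂/∂z)(w*z + x^2 + 2*x*y) dz = (w) dz, which multiplied by dx ∧ dw gives (-w) dx ∧ dz ∧ dw
  d(-2*w*z - x^2 + y*z) includes (∂/∂x)(-2*w*z - x^2 + y*z) dx = (-2*x) dx, which multiplied by dy ∧ dw gives (-2*x) dx ∧ dy ∧ dw
  d(-2*w*z - x^2 + y*z) includes (∂/∂z)(-2*w*z - x^2 + y*z) dz = (-2*w + y) dz, which multiplied by dy ∧ dw gives (2*w - y) dy ∧ dz ∧ dw
  d(-2*x*z) includes (∂/∂x)(-2*x*z) dx = (-2*z) dx, which multiplied by dz ∧ dw gives (-2*z) dx ∧ dz ∧ dw
Collecting like 3-forms: d(omega) = (3*w) dx ∧ dy ∧ dz + (-w - 3*y - 2*z) dx ∧ dz ∧ dw + (-4*x) dx ∧ dy ∧ dw + (2*w - y) dy ∧ dz ∧ dw.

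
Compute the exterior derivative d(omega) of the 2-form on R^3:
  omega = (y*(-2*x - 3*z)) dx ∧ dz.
d(omega) = (2*x + 3*z) dx ∧ dy ∧ dz

For a 2-form omega = sum_{i<j} g_{ij} dx_i ∧ dx_j, the exterior derivative is
  d(omega) = sum_{i<j} d(g_{ij}) ∧ dx_i ∧ dx_j = sum_{i<j, k} (∂g_{ij}/∂x_k) dx_k ∧ dx_i ∧ dx_j.
Expand each term, using dx_k ∧ dx_i ∧ dx_j = sgn(permutation) dx_{(a)} ∧ dx_{(b)} ∧ dx_{(c)} with (a < b < c) sorted:
  d(y*(-2*x - 3*z)) includes (∂/∂y)(y*(-2*x - 3*z)) dy = (-2*x - 3*z) dy, which multiplied by dx ∧ dz gives (2*x + 3*z) dx ∧ dy ∧ dz
Collecting like 3-forms: d(omega) = (2*x + 3*z) dx ∧ dy ∧ dz.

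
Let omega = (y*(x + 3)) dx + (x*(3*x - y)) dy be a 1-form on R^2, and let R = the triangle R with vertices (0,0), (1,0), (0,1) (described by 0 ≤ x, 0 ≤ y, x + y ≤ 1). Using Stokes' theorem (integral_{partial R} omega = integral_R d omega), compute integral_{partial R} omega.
integral_(partial R) omega = -5/6

Stokes: integral_partial_R omega = integral_R d omega with d omega = (∂Q/∂x - ∂P/∂y) dx ∧ dy.
  ∂Q/∂x = 6*x - y
  ∂P/∂y = x + 3
  integrand = ∂Q/∂x - ∂P/∂y = 5*x - y - 3.
Integrating over R: integral_0^1 integral_0^{1-x} (5*x - y - 3) dy dx = -5/6.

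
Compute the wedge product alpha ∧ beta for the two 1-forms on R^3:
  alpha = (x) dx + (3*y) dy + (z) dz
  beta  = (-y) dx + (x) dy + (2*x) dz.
alpha ∧ beta = (x^2 + 3*y^2) dx ∧ dy + (2*x^2 + y*z) dx ∧ dz + (x*(6*y - z)) dy ∧ dz

Distribute the wedge, using dx_i ∧ dx_j = -dx_j ∧ dx_i and dx_i ∧ dx_i = 0. For each pair (i, j) with i < j, the coefficient of dx_i ∧ dx_j in alpha ∧ beta is (alpha_i * beta_j - alpha_j * beta_i). Collecting: alpha ∧ beta = (x^2 + 3*y^2) dx ∧ dy + (2*x^2 + y*z) dx ∧ dz + (x*(6*y - z)) dy ∧ dz.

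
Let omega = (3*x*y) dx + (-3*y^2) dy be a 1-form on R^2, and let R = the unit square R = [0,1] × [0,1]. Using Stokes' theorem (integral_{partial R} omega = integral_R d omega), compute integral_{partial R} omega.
integral_(partial R) omega = -3/2

Stokes: integral_partial_R omega = integral_R d omega with d omega = (∂Q/∂x - ∂P/∂y) dx ∧ dy.
  ∂Q/∂x = 0
  ∂P/∂y = 3*x
  integrand = ∂Q/∂x - ∂P/∂y = -3*x.
Integrating over R: integral_0^1 integral_0^1 (-3*x) dx dy = -3/2.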